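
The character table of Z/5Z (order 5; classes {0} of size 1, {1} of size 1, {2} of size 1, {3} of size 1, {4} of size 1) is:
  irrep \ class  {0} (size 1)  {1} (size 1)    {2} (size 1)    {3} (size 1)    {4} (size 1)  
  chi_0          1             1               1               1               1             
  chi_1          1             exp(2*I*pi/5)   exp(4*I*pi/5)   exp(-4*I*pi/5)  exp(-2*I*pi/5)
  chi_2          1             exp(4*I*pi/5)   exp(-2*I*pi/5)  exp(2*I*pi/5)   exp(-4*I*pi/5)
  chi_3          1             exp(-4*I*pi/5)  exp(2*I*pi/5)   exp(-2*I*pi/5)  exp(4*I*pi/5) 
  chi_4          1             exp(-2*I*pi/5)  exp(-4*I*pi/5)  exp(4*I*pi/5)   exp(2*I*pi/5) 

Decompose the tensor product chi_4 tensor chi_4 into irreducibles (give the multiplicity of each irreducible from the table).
chi_4 tensor chi_4 = chi_3 (all other irreducibles have multiplicity 0).

Reasoning: The character of a tensor product is the pointwise product (chi_4 * chi_4)(C) = chi_4(C) * chi_4(C):
  {0}: (1)*(1), {1}: (exp(-2*I*pi/5))*(exp(-2*I*pi/5)), {2}: (exp(-4*I*pi/5))*(exp(-4*I*pi/5)), {3}: (exp(4*I*pi/5))*(exp(4*I*pi/5)), {4}: (exp(2*I*pi/5))*(exp(2*I*pi/5))
so (chi_4 * chi_4) takes values
  {0} -> 1, {1} -> exp(-4*I*pi/5), {2} -> exp(2*I*pi/5), {3} -> exp(-2*I*pi/5), {4} -> exp(4*I*pi/5).
Now take the inner product of this character with each irreducible chi from the table, <chi_4*chi_4, chi> = (1/5) sum_C |C| (chi_4*chi_4)(C) conj(chi(C)):
  <chi_4*chi_4, chi_0> = (1/5)[1*(1)*conj(1) + 1*(exp(-4*I*pi/5))*conj(1) + 1*(exp(2*I*pi/5))*conj(1) + 1*(exp(-2*I*pi/5))*conj(1) + 1*(exp(4*I*pi/5))*conj(1)]
      = (1/5)[(1) + (exp(-4*I*pi/5)) + (exp(2*I*pi/5)) + (exp(-2*I*pi/5)) + (exp(4*I*pi/5))] = 0/5 = 0
  <chi_4*chi_4, chi_1> = (1/5)[1*(1)*conj(1) + 1*(exp(-4*I*pi/5))*conj(exp(2*I*pi/5)) + 1*(exp(2*I*pi/5))*conj(exp(4*I*pi/5)) + 1*(exp(-2*I*pi/5))*conj(exp(-4*I*pi/5)) + 1*(exp(4*I*pi/5))*conj(exp(-2*I*pi/5))]
      = (1/5)[(1) + (exp(4*I*pi/5)) + (exp(-2*I*pi/5)) + (exp(2*I*pi/5)) + (exp(-4*I*pi/5))] = 0/5 = 0
  <chi_4*chi_4, chi_2> = (1/5)[1*(1)*conj(1) + 1*(exp(-4*I*pi/5))*conj(exp(4*I*pi/5)) + 1*(exp(2*I*pi/5))*conj(exp(-2*I*pi/5)) + 1*(exp(-2*I*pi/5))*conj(exp(2*I*pi/5)) + 1*(exp(4*I*pi/5))*conj(exp(-4*I*pi/5))]
      = (1/5)[(1) + (exp(2*I*pi/5)) + (exp(4*I*pi/5)) + (exp(-4*I*pi/5)) + (exp(-2*I*pi/5))] = 0/5 = 0
  <chi_4*chi_4, chi_3> = (1/5)[1*(1)*conj(1) + 1*(exp(-4*I*pi/5))*conj(exp(-4*I*pi/5)) + 1*(exp(2*I*pi/5))*conj(exp(2*I*pi/5)) + 1*(exp(-2*I*pi/5))*conj(exp(-2*I*pi/5)) + 1*(exp(4*I*pi/5))*conj(exp(4*I*pi/5))]
      = (1/5)[(1) + (1) + (1) + (1) + (1)] = 5/5 = 1
  <chi_4*chi_4, chi_4> = (1/5)[1*(1)*conj(1) + 1*(exp(-4*I*pi/5))*conj(exp(-2*I*pi/5)) + 1*(exp(2*I*pi/5))*conj(exp(-4*I*pi/5)) + 1*(exp(-2*I*pi/5))*conj(exp(4*I*pi/5)) + 1*(exp(4*I*pi/5))*conj(exp(2*I*pi/5))]
      = (1/5)[(1) + (exp(-2*I*pi/5)) + (exp(-4*I*pi/5)) + (exp(4*I*pi/5)) + (exp(2*I*pi/5))] = 0/5 = 0
(Exp terms are combined using exp(i*s)*conj(exp(i*t)) = exp(i*(s-t)), and sums of them are collapsed using the identity that for every m > 1 the m distinct m-th roots of unity sum to 0, e.g. 1 + exp(2*I*pi/3) + exp(-2*I*pi/3) = 0.)
Hence the multiplicities are chi_3: 1. Dimension check: dim(chi_4)*dim(chi_4) = 1*1 = 1 and sum (mult * dim) = 1*1 = 1.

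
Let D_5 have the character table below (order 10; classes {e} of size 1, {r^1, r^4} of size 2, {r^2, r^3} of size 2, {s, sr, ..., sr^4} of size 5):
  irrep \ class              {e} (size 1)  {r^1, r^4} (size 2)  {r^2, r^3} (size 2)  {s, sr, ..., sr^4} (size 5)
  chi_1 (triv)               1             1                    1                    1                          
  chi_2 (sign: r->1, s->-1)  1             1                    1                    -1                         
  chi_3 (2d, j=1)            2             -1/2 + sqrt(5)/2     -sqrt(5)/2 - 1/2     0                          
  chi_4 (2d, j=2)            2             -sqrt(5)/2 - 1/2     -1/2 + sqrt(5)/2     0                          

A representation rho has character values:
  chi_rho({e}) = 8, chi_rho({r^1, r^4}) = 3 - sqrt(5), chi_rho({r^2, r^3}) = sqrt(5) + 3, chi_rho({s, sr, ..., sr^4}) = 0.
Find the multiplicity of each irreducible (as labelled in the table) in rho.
Multiplicities: chi_1: 2, chi_2: 2, chi_3: 0, chi_4: 2.

Explanation: Use <chi_rho, chi> = (1/|G|) sum_C |C| * chi_rho(C) * conj(chi(C)) with |G| = 10 for each irreducible chi in the table:
  <chi_rho, chi_1> = (1/10)[1*(8)*conj(1) + 2*(3 - sqrt(5))*conj(1) + 2*(sqrt(5) + 3)*conj(1) + 5*(0)*conj(1)]
      = (1/10)[(8) + (6 - 2*sqrt(5)) + (2*sqrt(5) + 6) + (0)] = 20/10 = 2
  <chi_rho, chi_2> = (1/10)[1*(8)*conj(1) + 2*(3 - sqrt(5))*conj(1) + 2*(sqrt(5) + 3)*conj(1) + 5*(0)*conj(-1)]
      = (1/10)[(8) + (6 - 2*sqrt(5)) + (2*sqrt(5) + 6) + (0)] = 20/10 = 2
  <chi_rho, chi_3> = (1/10)[1*(8)*conj(2) + 2*(3 - sqrt(5))*conj(-1/2 + sqrt(5)/2) + 2*(sqrt(5) + 3)*conj(-sqrt(5)/2 - 1/2) + 5*(0)*conj(0)]
      = (1/10)[(16) + (-8 + 4*sqrt(5)) + (-4*sqrt(5) - 8) + (0)] = 0/10 = 0
  <chi_rho, chi_4> = (1/10)[1*(8)*conj(2) + 2*(3 - sqrt(5))*conj(-sqrt(5)/2 - 1/2) + 2*(sqrt(5) + 3)*conj(-1/2 + sqrt(5)/2) + 5*(0)*conj(0)]
      = (1/10)[(16) + (2 - 2*sqrt(5)) + (2 + 2*sqrt(5)) + (0)] = 20/10 = 2
Dimension check: dim(rho) = sum (mult * dim) = 2*1 + 2*1 + 0*2 + 2*2 = 8 = chi_rho(e) = 8.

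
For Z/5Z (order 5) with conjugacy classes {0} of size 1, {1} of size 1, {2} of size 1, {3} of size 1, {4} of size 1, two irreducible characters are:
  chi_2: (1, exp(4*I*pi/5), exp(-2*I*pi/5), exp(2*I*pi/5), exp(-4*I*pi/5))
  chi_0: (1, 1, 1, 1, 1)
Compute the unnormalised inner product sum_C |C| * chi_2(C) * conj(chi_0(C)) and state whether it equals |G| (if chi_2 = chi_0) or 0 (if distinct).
Sum = 0; so <chi_2, chi_0> = 0 (distinct irreducibles are orthogonal).

Proof sketch: Compute term by term over conjugacy classes (|C| * chi_2(C) * conj(chi_0(C))):
  1*(1)*conj(1) + 1*(exp(4*I*pi/5))*conj(1) + 1*(exp(-2*I*pi/5))*conj(1) + 1*(exp(2*I*pi/5))*conj(1) + 1*(exp(-4*I*pi/5))*conj(1)
  = (1) + (exp(4*I*pi/5)) + (exp(-2*I*pi/5)) + (exp(2*I*pi/5)) + (exp(-4*I*pi/5))
  = 0.
(Exp terms are combined using exp(i*s)*conj(exp(i*t)) = exp(i*(s-t)), and sums of them are collapsed using the identity that for every m > 1 the m distinct m-th roots of unity sum to 0, e.g. 1 + exp(2*I*pi/3) + exp(-2*I*pi/3) = 0.)
Dividing by |G| = 5 gives 0/5 = 0, matching the row-orthogonality relation <chi_2, chi_0> = [chi_2 = chi_0].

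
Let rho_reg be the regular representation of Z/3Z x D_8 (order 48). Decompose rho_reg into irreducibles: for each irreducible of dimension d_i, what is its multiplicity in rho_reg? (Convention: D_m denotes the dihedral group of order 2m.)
Each irreducible V_i of dimension d_i appears with multiplicity d_i, i.e. rho_reg = (direct sum over all irreducibles V_i) d_i V_i. The irreducible dimensions for Z/3Z x D_8 are 1, 1, 1, 1, 1, 1, 1, 1, 1, 1, 1, 1, 2, 2, 2, 2, 2, 2, 2, 2, 2: 12 irreducibles of dimension 1, each with multiplicity 1; 9 irreducibles of dimension 2, each with multiplicity 2. Total dimension 12*1*1 + 9*2*2 = 48 = |G|.

Justification: General theorem: in the regular representation of a finite group G, each irreducible appears with multiplicity equal to its dimension. Check: dim(rho_reg) = sum d_i^2 = 1 + 1 + 1 + 1 + 1 + 1 + 1 + 1 + 1 + 1 + 1 + 1 + 4 + 4 + 4 + 4 + 4 + 4 + 4 + 4 + 4 = 48 = |G|.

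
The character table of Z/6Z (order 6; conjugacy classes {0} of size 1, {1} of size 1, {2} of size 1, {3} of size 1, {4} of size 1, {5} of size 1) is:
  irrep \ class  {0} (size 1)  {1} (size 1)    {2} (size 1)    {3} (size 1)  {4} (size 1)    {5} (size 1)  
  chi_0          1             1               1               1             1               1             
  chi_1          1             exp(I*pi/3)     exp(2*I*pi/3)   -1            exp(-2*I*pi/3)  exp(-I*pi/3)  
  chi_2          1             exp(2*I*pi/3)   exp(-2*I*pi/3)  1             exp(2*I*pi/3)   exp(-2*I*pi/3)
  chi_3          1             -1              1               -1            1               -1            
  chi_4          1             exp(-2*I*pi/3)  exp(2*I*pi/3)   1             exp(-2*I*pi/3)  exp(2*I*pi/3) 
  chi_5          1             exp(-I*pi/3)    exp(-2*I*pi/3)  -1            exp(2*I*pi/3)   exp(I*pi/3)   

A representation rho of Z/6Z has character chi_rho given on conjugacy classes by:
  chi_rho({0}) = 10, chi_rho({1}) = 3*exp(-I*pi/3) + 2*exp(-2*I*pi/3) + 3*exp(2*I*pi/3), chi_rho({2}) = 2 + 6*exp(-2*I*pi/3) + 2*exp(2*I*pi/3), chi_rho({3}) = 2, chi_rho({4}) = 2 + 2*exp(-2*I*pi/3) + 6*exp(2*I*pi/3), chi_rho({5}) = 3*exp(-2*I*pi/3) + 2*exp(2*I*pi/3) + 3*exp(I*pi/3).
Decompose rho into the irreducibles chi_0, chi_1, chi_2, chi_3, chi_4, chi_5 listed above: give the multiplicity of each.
Multiplicities: chi_0: 1, chi_1: 0, chi_2: 3, chi_3: 1, chi_4: 2, chi_5: 3.

Use <chi_rho, chi> = (1/|G|) sum_C |C| * chi_rho(C) * conj(chi(C)) with |G| = 6 for each irreducible chi in the table:
  <chi_rho, chi_0> = (1/6)[1*(10)*conj(1) + 1*(3*exp(-I*pi/3) + 2*exp(-2*I*pi/3) + 3*exp(2*I*pi/3))*conj(1) + 1*(2 + 6*exp(-2*I*pi/3) + 2*exp(2*I*pi/3))*conj(1) + 1*(2)*conj(1) + 1*(2 + 2*exp(-2*I*pi/3) + 6*exp(2*I*pi/3))*conj(1) + 1*(3*exp(-2*I*pi/3) + 2*exp(2*I*pi/3) + 3*exp(I*pi/3))*conj(1)]
      = (1/6)[(10) + (3*exp(-I*pi/3) + 2*exp(-2*I*pi/3) + 3*exp(2*I*pi/3)) + (2 + 6*exp(-2*I*pi/3) + 2*exp(2*I*pi/3)) + (2) + (2 + 2*exp(-2*I*pi/3) + 6*exp(2*I*pi/3)) + (3*exp(-2*I*pi/3) + 2*exp(2*I*pi/3) + 3*exp(I*pi/3))] = 6/6 = 1
  <chi_rho, chi_1> = (1/6)[1*(10)*conj(1) + 1*(3*exp(-I*pi/3) + 2*exp(-2*I*pi/3) + 3*exp(2*I*pi/3))*conj(exp(I*pi/3)) + 1*(2 + 6*exp(-2*I*pi/3) + 2*exp(2*I*pi/3))*conj(exp(2*I*pi/3)) + 1*(2)*conj(-1) + 1*(2 + 2*exp(-2*I*pi/3) + 6*exp(2*I*pi/3))*conj(exp(-2*I*pi/3)) + 1*(3*exp(-2*I*pi/3) + 2*exp(2*I*pi/3) + 3*exp(I*pi/3))*conj(exp(-I*pi/3))]
      = (1/6)[(10) + (-2) + (2 + 2*exp(-2*I*pi/3) + 6*exp(2*I*pi/3)) + (-2) + (2 + 6*exp(-2*I*pi/3) + 2*exp(2*I*pi/3)) + (-2)] = 0/6 = 0
  <chi_rho, chi_2> = (1/6)[1*(10)*conj(1) + 1*(3*exp(-I*pi/3) + 2*exp(-2*I*pi/3) + 3*exp(2*I*pi/3))*conj(exp(2*I*pi/3)) + 1*(2 + 6*exp(-2*I*pi/3) + 2*exp(2*I*pi/3))*conj(exp(-2*I*pi/3)) + 1*(2)*conj(1) + 1*(2 + 2*exp(-2*I*pi/3) + 6*exp(2*I*pi/3))*conj(exp(2*I*pi/3)) + 1*(3*exp(-2*I*pi/3) + 2*exp(2*I*pi/3) + 3*exp(I*pi/3))*conj(exp(-2*I*pi/3))]
      = (1/6)[(10) + (2*exp(2*I*pi/3)) + (4) + (2) + (4) + (2*exp(-2*I*pi/3))] = 18/6 = 3
  <chi_rho, chi_3> = (1/6)[1*(10)*conj(1) + 1*(3*exp(-I*pi/3) + 2*exp(-2*I*pi/3) + 3*exp(2*I*pi/3))*conj(-1) + 1*(2 + 6*exp(-2*I*pi/3) + 2*exp(2*I*pi/3))*conj(1) + 1*(2)*conj(-1) + 1*(2 + 2*exp(-2*I*pi/3) + 6*exp(2*I*pi/3))*conj(1) + 1*(3*exp(-2*I*pi/3) + 2*exp(2*I*pi/3) + 3*exp(I*pi/3))*conj(-1)]
      = (1/6)[(10) + (-3*exp(2*I*pi/3) - 2*exp(-2*I*pi/3) - 3*exp(-I*pi/3)) + (2 + 6*exp(-2*I*pi/3) + 2*exp(2*I*pi/3)) + (-2) + (2 + 2*exp(-2*I*pi/3) + 6*exp(2*I*pi/3)) + (-3*exp(I*pi/3) - 2*exp(2*I*pi/3) - 3*exp(-2*I*pi/3))] = 6/6 = 1
  <chi_rho, chi_4> = (1/6)[1*(10)*conj(1) + 1*(3*exp(-I*pi/3) + 2*exp(-2*I*pi/3) + 3*exp(2*I*pi/3))*conj(exp(-2*I*pi/3)) + 1*(2 + 6*exp(-2*I*pi/3) + 2*exp(2*I*pi/3))*conj(exp(2*I*pi/3)) + 1*(2)*conj(1) + 1*(2 + 2*exp(-2*I*pi/3) + 6*exp(2*I*pi/3))*conj(exp(-2*I*pi/3)) + 1*(3*exp(-2*I*pi/3) + 2*exp(2*I*pi/3) + 3*exp(I*pi/3))*conj(exp(2*I*pi/3))]
      = (1/6)[(10) + (2) + (2 + 2*exp(-2*I*pi/3) + 6*exp(2*I*pi/3)) + (2) + (2 + 6*exp(-2*I*pi/3) + 2*exp(2*I*pi/3)) + (2)] = 12/6 = 2
  <chi_rho, chi_5> = (1/6)[1*(10)*conj(1) + 1*(3*exp(-I*pi/3) + 2*exp(-2*I*pi/3) + 3*exp(2*I*pi/3))*conj(exp(-I*pi/3)) + 1*(2 + 6*exp(-2*I*pi/3) + 2*exp(2*I*pi/3))*conj(exp(-2*I*pi/3)) + 1*(2)*conj(-1) + 1*(2 + 2*exp(-2*I*pi/3) + 6*exp(2*I*pi/3))*conj(exp(2*I*pi/3)) + 1*(3*exp(-2*I*pi/3) + 2*exp(2*I*pi/3) + 3*exp(I*pi/3))*conj(exp(I*pi/3))]
      = (1/6)[(10) + (2*exp(-I*pi/3)) + (4) + (-2) + (4) + (2*exp(I*pi/3))] = 18/6 = 3
(Exp terms are combined using exp(i*s)*conj(exp(i*t)) = exp(i*(s-t)), and sums of them are collapsed using the identity that for every m > 1 the m distinct m-th roots of unity sum to 0, e.g. 1 + exp(2*I*pi/3) + exp(-2*I*pi/3) = 0.)
Dimension check: dim(rho) = sum (mult * dim) = 1*1 + 0*1 + 3*1 + 1*1 + 2*1 + 3*1 = 10 = chi_rho(e) = 10.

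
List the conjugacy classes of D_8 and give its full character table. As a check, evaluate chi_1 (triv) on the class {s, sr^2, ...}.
Conjugacy classes: {e} of size 1, {r^4} of size 1, {r^1, r^7} of size 2, {r^2, r^6} of size 2, {r^3, r^5} of size 2, {s, sr^2, ...} of size 4, {sr, sr^3, ...} of size 4.
Character table:
  irrep \ class              {e} (size 1)  {r^4} (size 1)  {r^1, r^7} (size 2)  {r^2, r^6} (size 2)  {r^3, r^5} (size 2)  {s, sr^2, ...} (size 4)  {sr, sr^3, ...} (size 4)
  chi_1 (triv)               1             1               1                    1                    1                    1                        1                       
  chi_2 (sign: r->1, s->-1)  1             1               1                    1                    1                    -1                       -1                      
  chi_3 (r->-1, s->1)        1             1               -1                   1                    -1                   1                        -1                      
  chi_4 (r->-1, s->-1)       1             1               -1                   1                    -1                   -1                       1                       
  chi_5 (2d, j=1)            2             -2              sqrt(2)              0                    -sqrt(2)             0                        0                       
  chi_6 (2d, j=2)            2             2               0                    -2                   0                    0                        0                       
  chi_7 (2d, j=3)            2             -2              -sqrt(2)             0                    sqrt(2)              0                        0                       

Spot check: chi_1 (triv) on {s, sr^2, ...} = 1.

Justification: D_8 has order 2*8 = 16 with 7 conjugacy classes, hence 7 irreducibles. Sum of squared dims 1 + 1 + 1 + 1 + 4 + 4 + 4 = 16 = |G|. Linear characters come from the abelianisation; the 2-dimensional irreps have character r^k -> 2*cos(2*pi*j*k/8), reflections -> 0.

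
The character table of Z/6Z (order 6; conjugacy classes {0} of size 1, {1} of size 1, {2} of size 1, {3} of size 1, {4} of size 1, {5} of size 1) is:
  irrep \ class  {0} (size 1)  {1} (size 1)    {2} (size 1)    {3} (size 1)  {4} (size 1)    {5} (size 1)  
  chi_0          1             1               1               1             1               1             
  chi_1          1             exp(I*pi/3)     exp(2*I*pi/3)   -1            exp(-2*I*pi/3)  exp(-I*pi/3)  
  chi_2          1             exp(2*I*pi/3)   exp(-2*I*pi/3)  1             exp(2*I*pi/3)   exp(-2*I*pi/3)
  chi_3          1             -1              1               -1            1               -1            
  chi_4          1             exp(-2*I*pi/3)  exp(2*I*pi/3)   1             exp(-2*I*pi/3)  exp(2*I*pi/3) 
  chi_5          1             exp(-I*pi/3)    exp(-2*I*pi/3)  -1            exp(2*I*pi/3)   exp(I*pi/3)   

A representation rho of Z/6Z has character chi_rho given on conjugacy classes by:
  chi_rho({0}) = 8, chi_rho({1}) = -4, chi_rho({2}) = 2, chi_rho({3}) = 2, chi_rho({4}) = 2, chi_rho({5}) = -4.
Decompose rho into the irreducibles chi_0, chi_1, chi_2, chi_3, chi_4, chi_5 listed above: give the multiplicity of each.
Multiplicities: chi_0: 1, chi_1: 0, chi_2: 2, chi_3: 3, chi_4: 2, chi_5: 0.

Reasoning: Use <chi_rho, chi> = (1/|G|) sum_C |C| * chi_rho(C) * conj(chi(C)) with |G| = 6 for each irreducible chi in the table:
  <chi_rho, chi_0> = (1/6)[1*(8)*conj(1) + 1*(-4)*conj(1) + 1*(2)*conj(1) + 1*(2)*conj(1) + 1*(2)*conj(1) + 1*(-4)*conj(1)]
      = (1/6)[(8) + (-4) + (2) + (2) + (2) + (-4)] = 6/6 = 1
  <chi_rho, chi_1> = (1/6)[1*(8)*conj(1) + 1*(-4)*conj(exp(I*pi/3)) + 1*(2)*conj(exp(2*I*pi/3)) + 1*(2)*conj(-1) + 1*(2)*conj(exp(-2*I*pi/3)) + 1*(-4)*conj(exp(-I*pi/3))]
      = (1/6)[(8) + (-2 - 2*exp(-I*pi/3) + 2*exp(I*pi/3)) + (2 + 4*exp(-2*I*pi/3) + 2*exp(2*I*pi/3)) + (-2) + (2 + 2*exp(-2*I*pi/3) + 4*exp(2*I*pi/3)) + (-2 - 2*exp(I*pi/3) + 2*exp(-I*pi/3))] = 0/6 = 0
  <chi_rho, chi_2> = (1/6)[1*(8)*conj(1) + 1*(-4)*conj(exp(2*I*pi/3)) + 1*(2)*conj(exp(-2*I*pi/3)) + 1*(2)*conj(1) + 1*(2)*conj(exp(2*I*pi/3)) + 1*(-4)*conj(exp(-2*I*pi/3))]
      = (1/6)[(8) + (2 + 2*exp(2*I*pi/3) - 2*exp(-2*I*pi/3)) + (2 + 2*exp(-2*I*pi/3) + 4*exp(2*I*pi/3)) + (2) + (2 + 4*exp(-2*I*pi/3) + 2*exp(2*I*pi/3)) + (2 + 2*exp(-2*I*pi/3) - 2*exp(2*I*pi/3))] = 12/6 = 2
  <chi_rho, chi_3> = (1/6)[1*(8)*conj(1) + 1*(-4)*conj(-1) + 1*(2)*conj(1) + 1*(2)*conj(-1) + 1*(2)*conj(1) + 1*(-4)*conj(-1)]
      = (1/6)[(8) + (4) + (2) + (-2) + (2) + (4)] = 18/6 = 3
  <chi_rho, chi_4> = (1/6)[1*(8)*conj(1) + 1*(-4)*conj(exp(-2*I*pi/3)) + 1*(2)*conj(exp(2*I*pi/3)) + 1*(2)*conj(1) + 1*(2)*conj(exp(-2*I*pi/3)) + 1*(-4)*conj(exp(2*I*pi/3))]
      = (1/6)[(8) + (2 + 2*exp(-2*I*pi/3) - 2*exp(2*I*pi/3)) + (2 + 4*exp(-2*I*pi/3) + 2*exp(2*I*pi/3)) + (2) + (2 + 2*exp(-2*I*pi/3) + 4*exp(2*I*pi/3)) + (2 + 2*exp(2*I*pi/3) - 2*exp(-2*I*pi/3))] = 12/6 = 2
  <chi_rho, chi_5> = (1/6)[1*(8)*conj(1) + 1*(-4)*conj(exp(-I*pi/3)) + 1*(2)*conj(exp(-2*I*pi/3)) + 1*(2)*conj(-1) + 1*(2)*conj(exp(2*I*pi/3)) + 1*(-4)*conj(exp(I*pi/3))]
      = (1/6)[(8) + (-2 - 2*exp(I*pi/3) + 2*exp(-I*pi/3)) + (2 + 2*exp(-2*I*pi/3) + 4*exp(2*I*pi/3)) + (-2) + (2 + 4*exp(-2*I*pi/3) + 2*exp(2*I*pi/3)) + (-2 - 2*exp(-I*pi/3) + 2*exp(I*pi/3))] = 0/6 = 0
(Exp terms are combined using exp(i*s)*conj(exp(i*t)) = exp(i*(s-t)), and sums of them are collapsed using the identity that for every m > 1 the m distinct m-th roots of unity sum to 0, e.g. 1 + exp(2*I*pi/3) + exp(-2*I*pi/3) = 0.)
Dimension check: dim(rho) = sum (mult * dim) = 1*1 + 0*1 + 2*1 + 3*1 + 2*1 + 0*1 = 8 = chi_rho(e) = 8.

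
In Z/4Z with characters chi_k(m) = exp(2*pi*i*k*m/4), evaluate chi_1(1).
chi_1(1) = zeta_4^1 = I

Explanation: chi_1(1) = zeta_4^(1*1) = zeta_4^1. Since zeta_4^4 = 1, this equals zeta_4^1 = exp(2*pi*i*1/4) = I.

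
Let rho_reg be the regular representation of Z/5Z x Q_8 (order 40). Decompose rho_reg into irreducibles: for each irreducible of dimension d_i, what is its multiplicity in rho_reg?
Each irreducible V_i of dimension d_i appears with multiplicity d_i, i.e. rho_reg = (direct sum over all irreducibles V_i) d_i V_i. The irreducible dimensions for Z/5Z x Q_8 are 1, 1, 1, 1, 1, 1, 1, 1, 1, 1, 1, 1, 1, 1, 1, 1, 1, 1, 1, 1, 2, 2, 2, 2, 2: 20 irreducibles of dimension 1, each with multiplicity 1; 5 irreducibles of dimension 2, each with multiplicity 2. Total dimension 20*1*1 + 5*2*2 = 40 = |G|.

Details: General theorem: in the regular representation of a finite group G, each irreducible appears with multiplicity equal to its dimension. Check: dim(rho_reg) = sum d_i^2 = 1 + 1 + 1 + 1 + 1 + 1 + 1 + 1 + 1 + 1 + 1 + 1 + 1 + 1 + 1 + 1 + 1 + 1 + 1 + 1 + 4 + 4 + 4 + 4 + 4 = 40 = |G|.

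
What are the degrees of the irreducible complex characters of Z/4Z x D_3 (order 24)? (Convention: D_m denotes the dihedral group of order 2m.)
Dimensions: 1, 1, 1, 1, 1, 1, 1, 1, 2, 2, 2, 2

Proof sketch: There are 12 irreducibles (= number of conjugacy classes). Their dimensions d_i satisfy sum d_i^2 = |G| = 24: 1 + 1 + 1 + 1 + 1 + 1 + 1 + 1 + 4 + 4 + 4 + 4 = 24. (For the product with Z/4Z: each of the 4 1-dim characters of Z/4Z tensors with each irrep of D_3, giving 4 copies of each D_3-dimension.)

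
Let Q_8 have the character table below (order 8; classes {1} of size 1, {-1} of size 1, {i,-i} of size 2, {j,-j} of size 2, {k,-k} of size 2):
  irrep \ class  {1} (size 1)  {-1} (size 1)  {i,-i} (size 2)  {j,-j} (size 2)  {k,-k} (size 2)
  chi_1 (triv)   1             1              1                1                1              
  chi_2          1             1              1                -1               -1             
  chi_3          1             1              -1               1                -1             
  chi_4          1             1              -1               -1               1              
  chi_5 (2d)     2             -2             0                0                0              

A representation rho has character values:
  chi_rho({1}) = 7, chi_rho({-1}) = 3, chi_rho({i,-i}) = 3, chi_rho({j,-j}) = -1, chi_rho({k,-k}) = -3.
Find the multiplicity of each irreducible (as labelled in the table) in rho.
Multiplicities: chi_1: 1, chi_2: 3, chi_3: 1, chi_4: 0, chi_5: 1.

Argument: Use <chi_rho, chi> = (1/|G|) sum_C |C| * chi_rho(C) * conj(chi(C)) with |G| = 8 for each irreducible chi in the table:
  <chi_rho, chi_1> = (1/8)[1*(7)*conj(1) + 1*(3)*conj(1) + 2*(3)*conj(1) + 2*(-1)*conj(1) + 2*(-3)*conj(1)]
      = (1/8)[(7) + (3) + (6) + (-2) + (-6)] = 8/8 = 1
  <chi_rho, chi_2> = (1/8)[1*(7)*conj(1) + 1*(3)*conj(1) + 2*(3)*conj(1) + 2*(-1)*conj(-1) + 2*(-3)*conj(-1)]
      = (1/8)[(7) + (3) + (6) + (2) + (6)] = 24/8 = 3
  <chi_rho, chi_3> = (1/8)[1*(7)*conj(1) + 1*(3)*conj(1) + 2*(3)*conj(-1) + 2*(-1)*conj(1) + 2*(-3)*conj(-1)]
      = (1/8)[(7) + (3) + (-6) + (-2) + (6)] = 8/8 = 1
  <chi_rho, chi_4> = (1/8)[1*(7)*conj(1) + 1*(3)*conj(1) + 2*(3)*conj(-1) + 2*(-1)*conj(-1) + 2*(-3)*conj(1)]
      = (1/8)[(7) + (3) + (-6) + (2) + (-6)] = 0/8 = 0
  <chi_rho, chi_5> = (1/8)[1*(7)*conj(2) + 1*(3)*conj(-2) + 2*(3)*conj(0) + 2*(-1)*conj(0) + 2*(-3)*conj(0)]
      = (1/8)[(14) + (-6) + (0) + (0) + (0)] = 8/8 = 1
Dimension check: dim(rho) = sum (mult * dim) = 1*1 + 3*1 + 1*1 + 0*1 + 1*2 = 7 = chi_rho(e) = 7.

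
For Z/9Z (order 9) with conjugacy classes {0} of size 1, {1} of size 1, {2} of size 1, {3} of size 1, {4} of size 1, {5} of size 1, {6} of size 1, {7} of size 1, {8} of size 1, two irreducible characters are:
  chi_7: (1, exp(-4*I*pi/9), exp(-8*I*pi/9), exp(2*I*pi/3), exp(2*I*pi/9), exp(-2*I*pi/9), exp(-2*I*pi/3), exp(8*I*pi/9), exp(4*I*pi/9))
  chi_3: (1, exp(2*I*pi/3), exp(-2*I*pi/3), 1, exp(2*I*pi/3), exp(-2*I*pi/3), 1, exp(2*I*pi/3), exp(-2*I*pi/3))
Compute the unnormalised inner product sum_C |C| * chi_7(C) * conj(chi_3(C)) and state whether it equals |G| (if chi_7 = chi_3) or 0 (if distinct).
Sum = 0; so <chi_7, chi_3> = 0 (distinct irreducibles are orthogonal).

Compute term by term over conjugacy classes (|C| * chi_7(C) * conj(chi_3(C))):
  1*(1)*conj(1) + 1*(exp(-4*I*pi/9))*conj(exp(2*I*pi/3)) + 1*(exp(-8*I*pi/9))*conj(exp(-2*I*pi/3)) + 1*(exp(2*I*pi/3))*conj(1) + 1*(exp(2*I*pi/9))*conj(exp(2*I*pi/3)) + 1*(exp(-2*I*pi/9))*conj(exp(-2*I*pi/3)) + 1*(exp(-2*I*pi/3))*conj(1) + 1*(exp(8*I*pi/9))*conj(exp(2*I*pi/3)) + 1*(exp(4*I*pi/9))*conj(exp(-2*I*pi/3))
  = (1) + (exp(8*I*pi/9)) + (exp(-2*I*pi/9)) + (exp(2*I*pi/3)) + (exp(-4*I*pi/9)) + (exp(4*I*pi/9)) + (exp(-2*I*pi/3)) + (exp(2*I*pi/9)) + (exp(-8*I*pi/9))
  = 0.
(Exp terms are combined using exp(i*s)*conj(exp(i*t)) = exp(i*(s-t)), and sums of them are collapsed using the identity that for every m > 1 the m distinct m-th roots of unity sum to 0, e.g. 1 + exp(2*I*pi/3) + exp(-2*I*pi/3) = 0.)
Dividing by |G| = 9 gives 0/9 = 0, matching the row-orthogonality relation <chi_7, chi_3> = [chi_7 = chi_3].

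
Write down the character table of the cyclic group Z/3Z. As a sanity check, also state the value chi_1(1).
Character table of Z/3Z (irreps indexed chi_0,...,chi_2 with chi_k(m) = zeta_3^(k*m), zeta_3 = exp(2*pi*i/3)):
  irrep \ class  {0} (size 1)  {1} (size 1)    {2} (size 1)  
  chi_0          1             1               1             
  chi_1          1             exp(2*I*pi/3)   exp(-2*I*pi/3)
  chi_2          1             exp(-2*I*pi/3)  exp(2*I*pi/3) 

Spot check: chi_1(1) = zeta_3^(1*1) = zeta_3^1 = exp(2*I*pi/3).

Derivation: Z/3Z is abelian, so all 3 irreducible complex representations are 1-dimensional. They are given by chi_k(m) = zeta_3^(k*m) for k = 0,...,2. Row orthogonality: sum_m chi_k(m) conj(chi_l(m)) = 3 * [k = l].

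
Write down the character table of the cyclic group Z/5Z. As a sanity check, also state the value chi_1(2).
Character table of Z/5Z (irreps indexed chi_0,...,chi_4 with chi_k(m) = zeta_5^(k*m), zeta_5 = exp(2*pi*i/5)):
  irrep \ class  {0} (size 1)  {1} (size 1)    {2} (size 1)    {3} (size 1)    {4} (size 1)  
  chi_0          1             1               1               1               1             
  chi_1          1             exp(2*I*pi/5)   exp(4*I*pi/5)   exp(-4*I*pi/5)  exp(-2*I*pi/5)
  chi_2          1             exp(4*I*pi/5)   exp(-2*I*pi/5)  exp(2*I*pi/5)   exp(-4*I*pi/5)
  chi_3          1             exp(-4*I*pi/5)  exp(2*I*pi/5)   exp(-2*I*pi/5)  exp(4*I*pi/5) 
  chi_4          1             exp(-2*I*pi/5)  exp(-4*I*pi/5)  exp(4*I*pi/5)   exp(2*I*pi/5) 

Spot check: chi_1(2) = zeta_5^(1*2) = zeta_5^2 = exp(4*I*pi/5).

Z/5Z is abelian, so all 5 irreducible complex representations are 1-dimensional. They are given by chi_k(m) = zeta_5^(k*m) for k = 0,...,4. Row orthogonality: sum_m chi_k(m) conj(chi_l(m)) = 5 * [k = l].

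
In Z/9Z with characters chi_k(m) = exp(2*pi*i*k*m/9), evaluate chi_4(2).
chi_4(2) = zeta_9^8 = exp(-2*I*pi/9)

Argument: chi_4(2) = zeta_9^(4*2) = zeta_9^8. Since zeta_9^9 = 1, this equals zeta_9^8 = exp(2*pi*i*8/9) = exp(-2*I*pi/9).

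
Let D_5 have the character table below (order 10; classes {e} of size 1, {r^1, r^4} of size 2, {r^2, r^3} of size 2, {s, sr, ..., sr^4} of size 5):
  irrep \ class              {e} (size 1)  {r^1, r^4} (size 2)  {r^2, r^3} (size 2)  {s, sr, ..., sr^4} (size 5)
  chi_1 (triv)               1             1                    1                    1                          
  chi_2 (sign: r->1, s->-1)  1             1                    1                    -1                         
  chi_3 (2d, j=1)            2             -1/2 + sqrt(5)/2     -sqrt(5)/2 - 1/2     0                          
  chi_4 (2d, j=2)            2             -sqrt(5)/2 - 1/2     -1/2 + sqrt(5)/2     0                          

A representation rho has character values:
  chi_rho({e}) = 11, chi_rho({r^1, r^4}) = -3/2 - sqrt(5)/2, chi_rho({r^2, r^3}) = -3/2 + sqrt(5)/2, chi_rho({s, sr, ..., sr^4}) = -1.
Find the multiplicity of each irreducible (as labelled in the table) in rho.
Multiplicities: chi_1: 0, chi_2: 1, chi_3: 2, chi_4: 3.

Justification: Use <chi_rho, chi> = (1/|G|) sum_C |C| * chi_rho(C) * conj(chi(C)) with |G| = 10 for each irreducible chi in the table:
  <chi_rho, chi_1> = (1/10)[1*(11)*conj(1) + 2*(-3/2 - sqrt(5)/2)*conj(1) + 2*(-3/2 + sqrt(5)/2)*conj(1) + 5*(-1)*conj(1)]
      = (1/10)[(11) + (-3 - sqrt(5)) + (-3 + sqrt(5)) + (-5)] = 0/10 = 0
  <chi_rho, chi_2> = (1/10)[1*(11)*conj(1) + 2*(-3/2 - sqrt(5)/2)*conj(1) + 2*(-3/2 + sqrt(5)/2)*conj(1) + 5*(-1)*conj(-1)]
      = (1/10)[(11) + (-3 - sqrt(5)) + (-3 + sqrt(5)) + (5)] = 10/10 = 1
  <chi_rho, chi_3> = (1/10)[1*(11)*conj(2) + 2*(-3/2 - sqrt(5)/2)*conj(-1/2 + sqrt(5)/2) + 2*(-3/2 + sqrt(5)/2)*conj(-sqrt(5)/2 - 1/2) + 5*(-1)*conj(0)]
      = (1/10)[(22) + (-sqrt(5) - 1) + (-1 + sqrt(5)) + (0)] = 20/10 = 2
  <chi_rho, chi_4> = (1/10)[1*(11)*conj(2) + 2*(-3/2 - sqrt(5)/2)*conj(-sqrt(5)/2 - 1/2) + 2*(-3/2 + sqrt(5)/2)*conj(-1/2 + sqrt(5)/2) + 5*(-1)*conj(0)]
      = (1/10)[(22) + (4 + 2*sqrt(5)) + (4 - 2*sqrt(5)) + (0)] = 30/10 = 3
Dimension check: dim(rho) = sum (mult * dim) = 0*1 + 1*1 + 2*2 + 3*2 = 11 = chi_rho(e) = 11.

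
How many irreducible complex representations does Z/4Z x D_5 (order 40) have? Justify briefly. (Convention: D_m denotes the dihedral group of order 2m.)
16

Solution. The number of irreducible complex representations of a finite group equals its number of conjugacy classes. For a direct product, #classes(G x H) = #classes(G) * #classes(H). Z/4Z has 4 classes (abelian), D_5 has 4 classes, so 4 * 4 = 16, so Z/4Z x D_5 (order 40) has exactly 16 irreducible complex representations.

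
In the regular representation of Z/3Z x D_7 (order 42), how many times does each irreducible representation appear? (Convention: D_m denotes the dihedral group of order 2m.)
Each irreducible V_i of dimension d_i appears with multiplicity d_i, i.e. rho_reg = (direct sum over all irreducibles V_i) d_i V_i. The irreducible dimensions for Z/3Z x D_7 are 1, 1, 1, 1, 1, 1, 2, 2, 2, 2, 2, 2, 2, 2, 2: 6 irreducibles of dimension 1, each with multiplicity 1; 9 irreducibles of dimension 2, each with multiplicity 2. Total dimension 6*1*1 + 9*2*2 = 42 = |G|.

Why: General theorem: in the regular representation of a finite group G, each irreducible appears with multiplicity equal to its dimension. Check: dim(rho_reg) = sum d_i^2 = 1 + 1 + 1 + 1 + 1 + 1 + 4 + 4 + 4 + 4 + 4 + 4 + 4 + 4 + 4 = 42 = |G|.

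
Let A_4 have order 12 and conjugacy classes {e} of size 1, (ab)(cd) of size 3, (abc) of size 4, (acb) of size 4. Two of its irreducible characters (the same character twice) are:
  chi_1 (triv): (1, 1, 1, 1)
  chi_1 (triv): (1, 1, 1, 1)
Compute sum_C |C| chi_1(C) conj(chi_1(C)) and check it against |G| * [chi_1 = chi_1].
Sum = 12 = |G| = 12; so <chi_1, chi_1> = 1 (norm-1 confirms irreducibility).

Working: Compute term by term over conjugacy classes (|C| * chi_1(C) * conj(chi_1(C))):
  1*(1)*conj(1) + 3*(1)*conj(1) + 4*(1)*conj(1) + 4*(1)*conj(1)
  = (1) + (3) + (4) + (4)
  = 12.
(Exp terms are combined using exp(i*s)*conj(exp(i*t)) = exp(i*(s-t)), and sums of them are collapsed using the identity that for every m > 1 the m distinct m-th roots of unity sum to 0, e.g. 1 + exp(2*I*pi/3) + exp(-2*I*pi/3) = 0.)
Dividing by |G| = 12 gives 12/12 = 1, matching the row-orthogonality relation <chi_1, chi_1> = [chi_1 = chi_1].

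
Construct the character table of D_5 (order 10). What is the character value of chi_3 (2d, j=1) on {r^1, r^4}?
Conjugacy classes: {e} of size 1, {r^1, r^4} of size 2, {r^2, r^3} of size 2, {s, sr, ..., sr^4} of size 5.
Character table:
  irrep \ class              {e} (size 1)  {r^1, r^4} (size 2)  {r^2, r^3} (size 2)  {s, sr, ..., sr^4} (size 5)
  chi_1 (triv)               1             1                    1                    1                          
  chi_2 (sign: r->1, s->-1)  1             1                    1                    -1                         
  chi_3 (2d, j=1)            2             -1/2 + sqrt(5)/2     -sqrt(5)/2 - 1/2     0                          
  chi_4 (2d, j=2)            2             -sqrt(5)/2 - 1/2     -1/2 + sqrt(5)/2     0                          

Spot check: chi_3 (2d, j=1) on {r^1, r^4} = -1/2 + sqrt(5)/2.

Justification: D_5 has order 2*5 = 10 with 4 conjugacy classes, hence 4 irreducibles. Sum of squared dims 1 + 1 + 4 + 4 = 10 = |G|. Linear characters come from the abelianisation; the 2-dimensional irreps have character r^k -> 2*cos(2*pi*j*k/5), reflections -> 0.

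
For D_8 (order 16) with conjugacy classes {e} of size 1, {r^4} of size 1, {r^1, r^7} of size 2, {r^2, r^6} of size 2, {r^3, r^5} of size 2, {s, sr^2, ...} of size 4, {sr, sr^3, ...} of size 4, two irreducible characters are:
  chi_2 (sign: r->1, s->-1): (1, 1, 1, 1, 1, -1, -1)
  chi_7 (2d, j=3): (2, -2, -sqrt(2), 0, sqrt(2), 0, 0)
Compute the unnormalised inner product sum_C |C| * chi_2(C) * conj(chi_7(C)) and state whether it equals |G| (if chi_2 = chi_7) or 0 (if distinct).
Sum = 0; so <chi_2, chi_7> = 0 (distinct irreducibles are orthogonal).

Argument: Compute term by term over conjugacy classes (|C| * chi_2(C) * conj(chi_7(C))):
  1*(1)*conj(2) + 1*(1)*conj(-2) + 2*(1)*conj(-sqrt(2)) + 2*(1)*conj(0) + 2*(1)*conj(sqrt(2)) + 4*(-1)*conj(0) + 4*(-1)*conj(0)
  = (2) + (-2) + (-2*sqrt(2)) + (0) + (2*sqrt(2)) + (0) + (0)
  = 0.
Dividing by |G| = 16 gives 0/16 = 0, matching the row-orthogonality relation <chi_2, chi_7> = [chi_2 = chi_7].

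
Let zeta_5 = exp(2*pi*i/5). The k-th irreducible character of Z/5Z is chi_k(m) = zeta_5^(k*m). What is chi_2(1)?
chi_2(1) = zeta_5^2 = exp(4*I*pi/5)

Explanation: chi_2(1) = zeta_5^(2*1) = zeta_5^2. Since zeta_5^5 = 1, this equals zeta_5^2 = exp(2*pi*i*2/5) = exp(4*I*pi/5).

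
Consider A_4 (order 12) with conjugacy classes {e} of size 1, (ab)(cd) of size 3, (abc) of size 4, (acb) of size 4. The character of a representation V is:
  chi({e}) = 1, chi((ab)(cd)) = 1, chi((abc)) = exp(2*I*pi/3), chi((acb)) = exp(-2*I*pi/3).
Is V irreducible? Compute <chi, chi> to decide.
Irreducible: <chi, chi> = 1.

Derivation: <chi, chi> = (1/|G|) sum_C |C| * |chi(C)|^2 = (1/12)[1*|1|^2 + 3*|1|^2 + 4*|exp(2*I*pi/3)|^2 + 4*|exp(-2*I*pi/3)|^2]
  = (1/12)[(1) + (3) + (4) + (4)] = 12/12 = 1.
(Exp terms are combined using exp(i*s)*conj(exp(i*t)) = exp(i*(s-t)), and sums of them are collapsed using the identity that for every m > 1 the m distinct m-th roots of unity sum to 0, e.g. 1 + exp(2*I*pi/3) + exp(-2*I*pi/3) = 0.)
A character is irreducible iff <chi, chi> = 1, so this representation is irreducible.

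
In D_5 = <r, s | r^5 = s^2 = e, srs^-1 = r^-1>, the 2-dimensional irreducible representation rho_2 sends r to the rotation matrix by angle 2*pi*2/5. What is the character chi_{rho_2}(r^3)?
chi_{rho_2}(r^3) = 2*cos(2*pi*2*3/5) = -1/2 + sqrt(5)/2

Solution. rho_2(r^3) is rotation by angle 2*pi*2*3/5, whose trace is 2*cos(2*pi*2*3/5) = -1/2 + sqrt(5)/2.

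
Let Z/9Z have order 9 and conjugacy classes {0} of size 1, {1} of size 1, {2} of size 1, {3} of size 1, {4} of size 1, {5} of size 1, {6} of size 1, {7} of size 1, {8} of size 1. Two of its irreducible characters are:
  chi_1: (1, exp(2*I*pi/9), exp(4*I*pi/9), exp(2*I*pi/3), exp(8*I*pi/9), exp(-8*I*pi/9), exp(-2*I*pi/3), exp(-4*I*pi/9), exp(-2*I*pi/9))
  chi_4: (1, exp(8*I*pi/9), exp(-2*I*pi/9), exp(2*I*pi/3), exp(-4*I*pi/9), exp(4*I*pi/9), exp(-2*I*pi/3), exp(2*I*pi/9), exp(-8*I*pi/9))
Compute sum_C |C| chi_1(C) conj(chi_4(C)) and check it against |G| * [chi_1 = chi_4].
Sum = 0; so <chi_1, chi_4> = 0 (distinct irreducibles are orthogonal).

Working: Compute term by term over conjugacy classes (|C| * chi_1(C) * conj(chi_4(C))):
  1*(1)*conj(1) + 1*(exp(2*I*pi/9))*conj(exp(8*I*pi/9)) + 1*(exp(4*I*pi/9))*conj(exp(-2*I*pi/9)) + 1*(exp(2*I*pi/3))*conj(exp(2*I*pi/3)) + 1*(exp(8*I*pi/9))*conj(exp(-4*I*pi/9)) + 1*(exp(-8*I*pi/9))*conj(exp(4*I*pi/9)) + 1*(exp(-2*I*pi/3))*conj(exp(-2*I*pi/3)) + 1*(exp(-4*I*pi/9))*conj(exp(2*I*pi/9)) + 1*(exp(-2*I*pi/9))*conj(exp(-8*I*pi/9))
  = (1) + (exp(-2*I*pi/3)) + (exp(2*I*pi/3)) + (1) + (exp(-2*I*pi/3)) + (exp(2*I*pi/3)) + (1) + (exp(-2*I*pi/3)) + (exp(2*I*pi/3))
  = 0.
(Exp terms are combined using exp(i*s)*conj(exp(i*t)) = exp(i*(s-t)), and sums of them are collapsed using the identity that for every m > 1 the m distinct m-th roots of unity sum to 0, e.g. 1 + exp(2*I*pi/3) + exp(-2*I*pi/3) = 0.)
Dividing by |G| = 9 gives 0/9 = 0, matching the row-orthogonality relation <chi_1, chi_4> = [chi_1 = chi_4].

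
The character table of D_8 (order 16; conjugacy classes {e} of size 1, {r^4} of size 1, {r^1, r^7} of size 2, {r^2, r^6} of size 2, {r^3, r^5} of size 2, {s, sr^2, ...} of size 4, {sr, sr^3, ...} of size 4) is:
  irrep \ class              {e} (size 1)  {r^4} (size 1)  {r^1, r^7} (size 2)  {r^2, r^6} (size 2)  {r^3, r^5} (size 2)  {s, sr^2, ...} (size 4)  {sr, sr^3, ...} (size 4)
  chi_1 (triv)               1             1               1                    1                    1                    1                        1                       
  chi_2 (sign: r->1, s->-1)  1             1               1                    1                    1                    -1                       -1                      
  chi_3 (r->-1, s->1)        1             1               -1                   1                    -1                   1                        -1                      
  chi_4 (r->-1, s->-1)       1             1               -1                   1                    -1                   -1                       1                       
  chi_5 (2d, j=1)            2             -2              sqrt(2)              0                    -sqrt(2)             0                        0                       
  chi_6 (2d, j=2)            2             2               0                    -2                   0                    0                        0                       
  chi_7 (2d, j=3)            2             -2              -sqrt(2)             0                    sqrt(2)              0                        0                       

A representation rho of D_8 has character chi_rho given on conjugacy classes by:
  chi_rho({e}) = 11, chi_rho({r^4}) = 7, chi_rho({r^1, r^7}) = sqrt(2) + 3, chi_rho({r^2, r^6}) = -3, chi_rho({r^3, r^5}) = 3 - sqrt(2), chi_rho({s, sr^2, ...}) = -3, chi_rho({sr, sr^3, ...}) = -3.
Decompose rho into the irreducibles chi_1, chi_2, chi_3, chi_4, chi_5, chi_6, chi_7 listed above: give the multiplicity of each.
Multiplicities: chi_1: 0, chi_2: 3, chi_3: 0, chi_4: 0, chi_5: 1, chi_6: 3, chi_7: 0.

Derivation: Use <chi_rho, chi> = (1/|G|) sum_C |C| * chi_rho(C) * conj(chi(C)) with |G| = 16 for each irreducible chi in the table:
  <chi_rho, chi_1> = (1/16)[1*(11)*conj(1) + 1*(7)*conj(1) + 2*(sqrt(2) + 3)*conj(1) + 2*(-3)*conj(1) + 2*(3 - sqrt(2))*conj(1) + 4*(-3)*conj(1) + 4*(-3)*conj(1)]
      = (1/16)[(11) + (7) + (2*sqrt(2) + 6) + (-6) + (6 - 2*sqrt(2)) + (-12) + (-12)] = 0/16 = 0
  <chi_rho, chi_2> = (1/16)[1*(11)*conj(1) + 1*(7)*conj(1) + 2*(sqrt(2) + 3)*conj(1) + 2*(-3)*conj(1) + 2*(3 - sqrt(2))*conj(1) + 4*(-3)*conj(-1) + 4*(-3)*conj(-1)]
      = (1/16)[(11) + (7) + (2*sqrt(2) + 6) + (-6) + (6 - 2*sqrt(2)) + (12) + (12)] = 48/16 = 3
  <chi_rho, chi_3> = (1/16)[1*(11)*conj(1) + 1*(7)*conj(1) + 2*(sqrt(2) + 3)*conj(-1) + 2*(-3)*conj(1) + 2*(3 - sqrt(2))*conj(-1) + 4*(-3)*conj(1) + 4*(-3)*conj(-1)]
      = (1/16)[(11) + (7) + (-6 - 2*sqrt(2)) + (-6) + (-6 + 2*sqrt(2)) + (-12) + (12)] = 0/16 = 0
  <chi_rho, chi_4> = (1/16)[1*(11)*conj(1) + 1*(7)*conj(1) + 2*(sqrt(2) + 3)*conj(-1) + 2*(-3)*conj(1) + 2*(3 - sqrt(2))*conj(-1) + 4*(-3)*conj(-1) + 4*(-3)*conj(1)]
      = (1/16)[(11) + (7) + (-6 - 2*sqrt(2)) + (-6) + (-6 + 2*sqrt(2)) + (12) + (-12)] = 0/16 = 0
  <chi_rho, chi_5> = (1/16)[1*(11)*conj(2) + 1*(7)*conj(-2) + 2*(sqrt(2) + 3)*conj(sqrt(2)) + 2*(-3)*conj(0) + 2*(3 - sqrt(2))*conj(-sqrt(2)) + 4*(-3)*conj(0) + 4*(-3)*conj(0)]
      = (1/16)[(22) + (-14) + (4 + 6*sqrt(2)) + (0) + (4 - 6*sqrt(2)) + (0) + (0)] = 16/16 = 1
  <chi_rho, chi_6> = (1/16)[1*(11)*conj(2) + 1*(7)*conj(2) + 2*(sqrt(2) + 3)*conj(0) + 2*(-3)*conj(-2) + 2*(3 - sqrt(2))*conj(0) + 4*(-3)*conj(0) + 4*(-3)*conj(0)]
      = (1/16)[(22) + (14) + (0) + (12) + (0) + (0) + (0)] = 48/16 = 3
  <chi_rho, chi_7> = (1/16)[1*(11)*conj(2) + 1*(7)*conj(-2) + 2*(sqrt(2) + 3)*conj(-sqrt(2)) + 2*(-3)*conj(0) + 2*(3 - sqrt(2))*conj(sqrt(2)) + 4*(-3)*conj(0) + 4*(-3)*conj(0)]
      = (1/16)[(22) + (-14) + (-6*sqrt(2) - 4) + (0) + (-4 + 6*sqrt(2)) + (0) + (0)] = 0/16 = 0
Dimension check: dim(rho) = sum (mult * dim) = 0*1 + 3*1 + 0*1 + 0*1 + 1*2 + 3*2 + 0*2 = 11 = chi_rho(e) = 11.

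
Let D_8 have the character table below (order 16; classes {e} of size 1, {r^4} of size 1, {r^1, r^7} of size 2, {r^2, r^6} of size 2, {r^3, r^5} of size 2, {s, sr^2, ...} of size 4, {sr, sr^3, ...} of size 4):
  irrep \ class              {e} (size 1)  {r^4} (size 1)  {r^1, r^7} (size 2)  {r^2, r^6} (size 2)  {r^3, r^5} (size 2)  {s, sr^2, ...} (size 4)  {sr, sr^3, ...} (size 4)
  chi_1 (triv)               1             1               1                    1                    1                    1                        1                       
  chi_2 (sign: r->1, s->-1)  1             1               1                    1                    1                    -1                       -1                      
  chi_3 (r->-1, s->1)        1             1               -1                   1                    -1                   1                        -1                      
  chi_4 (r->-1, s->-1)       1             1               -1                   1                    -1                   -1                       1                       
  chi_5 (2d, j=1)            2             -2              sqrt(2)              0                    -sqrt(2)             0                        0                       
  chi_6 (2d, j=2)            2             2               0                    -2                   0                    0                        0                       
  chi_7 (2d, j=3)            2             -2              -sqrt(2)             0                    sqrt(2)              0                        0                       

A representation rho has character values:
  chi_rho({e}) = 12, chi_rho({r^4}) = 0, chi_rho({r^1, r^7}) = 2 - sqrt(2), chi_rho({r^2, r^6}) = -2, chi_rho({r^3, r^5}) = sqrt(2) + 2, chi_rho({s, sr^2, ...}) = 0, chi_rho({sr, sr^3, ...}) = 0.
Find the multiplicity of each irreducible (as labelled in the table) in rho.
Multiplicities: chi_1: 1, chi_2: 1, chi_3: 0, chi_4: 0, chi_5: 1, chi_6: 2, chi_7: 2.

Solution. Use <chi_rho, chi> = (1/|G|) sum_C |C| * chi_rho(C) * conj(chi(C)) with |G| = 16 for each irreducible chi in the table:
  <chi_rho, chi_1> = (1/16)[1*(12)*conj(1) + 1*(0)*conj(1) + 2*(2 - sqrt(2))*conj(1) + 2*(-2)*conj(1) + 2*(sqrt(2) + 2)*conj(1) + 4*(0)*conj(1) + 4*(0)*conj(1)]
      = (1/16)[(12) + (0) + (4 - 2*sqrt(2)) + (-4) + (2*sqrt(2) + 4) + (0) + (0)] = 16/16 = 1
  <chi_rho, chi_2> = (1/16)[1*(12)*conj(1) + 1*(0)*conj(1) + 2*(2 - sqrt(2))*conj(1) + 2*(-2)*conj(1) + 2*(sqrt(2) + 2)*conj(1) + 4*(0)*conj(-1) + 4*(0)*conj(-1)]
      = (1/16)[(12) + (0) + (4 - 2*sqrt(2)) + (-4) + (2*sqrt(2) + 4) + (0) + (0)] = 16/16 = 1
  <chi_rho, chi_3> = (1/16)[1*(12)*conj(1) + 1*(0)*conj(1) + 2*(2 - sqrt(2))*conj(-1) + 2*(-2)*conj(1) + 2*(sqrt(2) + 2)*conj(-1) + 4*(0)*conj(1) + 4*(0)*conj(-1)]
      = (1/16)[(12) + (0) + (-4 + 2*sqrt(2)) + (-4) + (-4 - 2*sqrt(2)) + (0) + (0)] = 0/16 = 0
  <chi_rho, chi_4> = (1/16)[1*(12)*conj(1) + 1*(0)*conj(1) + 2*(2 - sqrt(2))*conj(-1) + 2*(-2)*conj(1) + 2*(sqrt(2) + 2)*conj(-1) + 4*(0)*conj(-1) + 4*(0)*conj(1)]
      = (1/16)[(12) + (0) + (-4 + 2*sqrt(2)) + (-4) + (-4 - 2*sqrt(2)) + (0) + (0)] = 0/16 = 0
  <chi_rho, chi_5> = (1/16)[1*(12)*conj(2) + 1*(0)*conj(-2) + 2*(2 - sqrt(2))*conj(sqrt(2)) + 2*(-2)*conj(0) + 2*(sqrt(2) + 2)*conj(-sqrt(2)) + 4*(0)*conj(0) + 4*(0)*conj(0)]
      = (1/16)[(24) + (0) + (-4 + 4*sqrt(2)) + (0) + (-4*sqrt(2) - 4) + (0) + (0)] = 16/16 = 1
  <chi_rho, chi_6> = (1/16)[1*(12)*conj(2) + 1*(0)*conj(2) + 2*(2 - sqrt(2))*conj(0) + 2*(-2)*conj(-2) + 2*(sqrt(2) + 2)*conj(0) + 4*(0)*conj(0) + 4*(0)*conj(0)]
      = (1/16)[(24) + (0) + (0) + (8) + (0) + (0) + (0)] = 32/16 = 2
  <chi_rho, chi_7> = (1/16)[1*(12)*conj(2) + 1*(0)*conj(-2) + 2*(2 - sqrt(2))*conj(-sqrt(2)) + 2*(-2)*conj(0) + 2*(sqrt(2) + 2)*conj(sqrt(2)) + 4*(0)*conj(0) + 4*(0)*conj(0)]
      = (1/16)[(24) + (0) + (4 - 4*sqrt(2)) + (0) + (4 + 4*sqrt(2)) + (0) + (0)] = 32/16 = 2
Dimension check: dim(rho) = sum (mult * dim) = 1*1 + 1*1 + 0*1 + 0*1 + 1*2 + 2*2 + 2*2 = 12 = chi_rho(e) = 12.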